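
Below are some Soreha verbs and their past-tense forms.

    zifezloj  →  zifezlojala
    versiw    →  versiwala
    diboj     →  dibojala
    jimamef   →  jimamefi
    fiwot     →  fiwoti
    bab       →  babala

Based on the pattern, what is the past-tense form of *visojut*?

The suffix is conditioned by the final consonant: -i when the stem ends in a voiceless consonant (*jimamef*, *fiwot*); -ala when the stem ends in a voiced consonant (*zifezloj*, *versiw*, *diboj*, *bab*).
*visojut* — final consonant /t/ (voiceless) → -i → *visojuti*.

visojuti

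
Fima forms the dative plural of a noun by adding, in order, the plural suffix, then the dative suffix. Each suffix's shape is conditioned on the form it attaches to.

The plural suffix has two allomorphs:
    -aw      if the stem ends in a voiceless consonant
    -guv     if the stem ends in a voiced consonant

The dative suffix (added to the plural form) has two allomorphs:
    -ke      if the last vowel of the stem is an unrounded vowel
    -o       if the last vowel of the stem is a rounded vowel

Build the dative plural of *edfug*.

edfugguvo

*edfug*: final consonant = /g/, voiced → -guv → *edfugguv*.
The plural form *edfugguv*: last vowel = /u/, a rounded vowel → -o → *edfugguvo*.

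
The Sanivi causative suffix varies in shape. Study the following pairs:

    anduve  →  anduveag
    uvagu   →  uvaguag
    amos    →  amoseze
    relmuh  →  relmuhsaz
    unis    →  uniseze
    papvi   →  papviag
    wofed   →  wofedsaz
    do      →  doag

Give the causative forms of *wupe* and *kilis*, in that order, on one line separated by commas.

wupeag, kiliseze

The suffix is conditioned by the final sound: -eze when the stem ends in a sibilant (*amos*, *unis*); -saz when the stem ends in a non-sibilant consonant (*relmuh*, *wofed*); -ag when the stem ends in a vowel (*anduve*, *uvagu*, *papvi*, *do*).
Since the final sound of *wupe* is /e/ (a vowel), it takes -ag, giving *wupeag*.
Since the final sound of *kilis* is /s/ (a sibilant), it takes -eze, giving *kiliseze*.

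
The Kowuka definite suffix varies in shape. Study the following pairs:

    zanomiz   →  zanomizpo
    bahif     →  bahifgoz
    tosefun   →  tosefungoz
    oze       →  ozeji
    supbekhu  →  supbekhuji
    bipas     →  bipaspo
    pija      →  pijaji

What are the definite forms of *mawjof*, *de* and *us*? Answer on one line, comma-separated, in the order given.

The pattern is sibilance of the final sound: -po when the stem ends in a sibilant (*zanomiz*, *bipas*); -goz when the stem ends in a non-sibilant consonant (*bahif*, *tosefun*); -ji when the stem ends in a vowel (*oze*, *supbekhu*, *pija*).
The final sound of *mawjof* is /f/, which is a non-sibilant consonant, so the suffix is -goz, giving *mawjofgoz*.
*de* — final sound /e/ (a vowel) → -ji → *deji*.
*us* — final sound /s/ (a sibilant) → -po → *uspo*.

mawjofgoz, deji, uspo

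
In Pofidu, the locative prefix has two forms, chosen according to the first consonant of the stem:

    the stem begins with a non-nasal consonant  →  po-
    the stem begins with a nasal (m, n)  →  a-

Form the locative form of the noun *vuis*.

The first consonant of *vuis* is /v/, which is non-nasal, so the prefix is po-, giving *povuis*.

povuis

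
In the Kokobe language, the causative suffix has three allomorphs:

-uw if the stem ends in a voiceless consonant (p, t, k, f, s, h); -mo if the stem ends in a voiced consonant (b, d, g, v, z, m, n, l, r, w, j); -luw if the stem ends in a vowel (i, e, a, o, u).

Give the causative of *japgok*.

japgokuw

The final sound of *japgok* is /k/, which is a voiceless consonant, so the suffix is -uw, giving *japgokuw*.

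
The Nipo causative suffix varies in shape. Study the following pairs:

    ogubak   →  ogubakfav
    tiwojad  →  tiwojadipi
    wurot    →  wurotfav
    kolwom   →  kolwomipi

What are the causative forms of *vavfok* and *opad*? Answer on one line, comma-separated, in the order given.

vavfokfav, opadipi

The alternation tracks the final consonant of the stem — -fav when the stem ends in a voiceless consonant (*ogubak*, *wurot*); -ipi when the stem ends in a voiced consonant (*tiwojad*, *kolwom*).
Since the final consonant of *vavfok* is /k/ (voiceless), it takes -fav, giving *vavfokfav*.
*opad*: final consonant = /d/, voiced → -ipi → *opadipi*.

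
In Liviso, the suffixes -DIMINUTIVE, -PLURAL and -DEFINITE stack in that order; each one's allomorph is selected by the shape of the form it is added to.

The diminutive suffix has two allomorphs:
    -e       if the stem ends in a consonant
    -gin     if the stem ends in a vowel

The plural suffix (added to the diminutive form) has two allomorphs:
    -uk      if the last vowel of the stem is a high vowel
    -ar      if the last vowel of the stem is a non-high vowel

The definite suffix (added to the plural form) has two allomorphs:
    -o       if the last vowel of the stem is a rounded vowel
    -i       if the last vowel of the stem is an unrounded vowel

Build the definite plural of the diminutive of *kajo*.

*kajo*: final sound = /o/, a vowel → -gin → *kajogin*.
The diminutive form *kajogin*: last vowel = /i/, a high vowel → -uk → *kajoginuk*.
The plural form *kajoginuk* — last vowel /u/ (a rounded vowel) → -o → *kajoginuko*.

kajoginuko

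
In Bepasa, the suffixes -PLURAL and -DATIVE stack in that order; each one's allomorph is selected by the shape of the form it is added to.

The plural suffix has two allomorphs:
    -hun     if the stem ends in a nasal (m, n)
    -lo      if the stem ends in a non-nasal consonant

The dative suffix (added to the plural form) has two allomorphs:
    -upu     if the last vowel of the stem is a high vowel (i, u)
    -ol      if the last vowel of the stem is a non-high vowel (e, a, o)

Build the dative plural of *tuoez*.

tuoezlool

*tuoez* — final consonant /z/ (non-nasal) → -lo → *tuoezlo*.
Since the last vowel of the plural form *tuoezlo* is /o/ (a non-high vowel), it takes -ol, giving *tuoezlool*.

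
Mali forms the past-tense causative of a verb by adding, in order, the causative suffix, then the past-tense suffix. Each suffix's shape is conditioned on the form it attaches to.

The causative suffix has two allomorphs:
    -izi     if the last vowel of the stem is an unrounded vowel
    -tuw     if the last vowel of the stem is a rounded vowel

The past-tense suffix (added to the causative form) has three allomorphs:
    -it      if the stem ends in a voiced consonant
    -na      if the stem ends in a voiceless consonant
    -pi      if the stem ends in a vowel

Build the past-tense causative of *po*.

Since the last vowel of *po* is /o/ (a rounded vowel), it takes -tuw, giving *potuw*.
The final sound of the causative form *potuw* is /w/, which is a voiced consonant, so the past-tense suffix is -it, giving *potuwit*.

potuwit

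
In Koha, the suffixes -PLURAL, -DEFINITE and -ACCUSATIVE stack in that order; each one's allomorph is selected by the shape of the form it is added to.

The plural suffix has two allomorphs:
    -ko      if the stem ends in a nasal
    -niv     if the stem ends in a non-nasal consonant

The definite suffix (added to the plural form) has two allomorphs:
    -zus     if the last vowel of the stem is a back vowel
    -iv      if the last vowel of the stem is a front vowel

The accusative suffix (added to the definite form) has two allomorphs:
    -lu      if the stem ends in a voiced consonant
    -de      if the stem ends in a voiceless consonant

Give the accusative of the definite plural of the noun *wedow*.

wedownivivlu

*wedow* — final consonant /w/ (non-nasal) → -niv → *wedowniv*.
Since the last vowel of the plural form *wedowniv* is /i/ (a front vowel), it takes -iv, giving *wedowniviv*.
The definite form *wedowniviv* — final consonant /v/ (voiced) → -lu → *wedownivivlu*.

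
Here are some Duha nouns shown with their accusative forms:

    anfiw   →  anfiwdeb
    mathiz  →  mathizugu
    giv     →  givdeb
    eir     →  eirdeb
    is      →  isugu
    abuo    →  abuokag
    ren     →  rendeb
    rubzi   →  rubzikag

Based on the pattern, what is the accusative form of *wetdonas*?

The alternation tracks the final sound of the stem — -ugu when the stem ends in a sibilant (*mathiz*, *is*); -deb when the stem ends in a non-sibilant consonant (*anfiw*, *giv*, *eir*, *ren*); -kag when the stem ends in a vowel (*abuo*, *rubzi*).
*wetdonas* — final sound /s/ (a sibilant) → -ugu → *wetdonasugu*.

wetdonasugu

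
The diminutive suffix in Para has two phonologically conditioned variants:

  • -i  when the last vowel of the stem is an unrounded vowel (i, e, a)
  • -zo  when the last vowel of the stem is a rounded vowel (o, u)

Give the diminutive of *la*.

lai

Since the last vowel of *la* is /a/ (an unrounded vowel), it takes -i, giving *lai*.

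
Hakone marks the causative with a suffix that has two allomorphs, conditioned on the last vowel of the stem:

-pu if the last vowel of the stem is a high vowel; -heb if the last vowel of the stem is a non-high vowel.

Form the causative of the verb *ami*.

amipu

Since the last vowel of *ami* is /i/ (a high vowel), it takes -pu, giving *amipu*.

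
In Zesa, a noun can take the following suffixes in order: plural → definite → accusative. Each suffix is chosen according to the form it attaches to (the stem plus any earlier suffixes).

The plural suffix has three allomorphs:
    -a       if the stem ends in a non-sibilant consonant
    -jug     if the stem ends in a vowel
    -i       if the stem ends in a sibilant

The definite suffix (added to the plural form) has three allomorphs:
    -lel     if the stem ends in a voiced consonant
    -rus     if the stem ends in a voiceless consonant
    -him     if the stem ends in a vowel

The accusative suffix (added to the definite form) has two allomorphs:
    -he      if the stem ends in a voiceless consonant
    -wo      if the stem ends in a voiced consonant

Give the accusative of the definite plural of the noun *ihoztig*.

*ihoztig* — final sound /g/ (a non-sibilant consonant) → -a → *ihoztiga*.
The plural form *ihoztiga*: final sound = /a/, a vowel → -him → *ihoztigahim*.
The definite form *ihoztigahim*: final consonant = /m/, voiced → -wo → *ihoztigahimwo*.

ihoztigahimwo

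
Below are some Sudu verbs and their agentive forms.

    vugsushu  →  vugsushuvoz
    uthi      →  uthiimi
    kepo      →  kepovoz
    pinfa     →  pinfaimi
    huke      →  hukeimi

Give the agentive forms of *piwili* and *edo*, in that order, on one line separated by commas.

piwiliimi, edovoz

The suffix is conditioned by the last vowel: -voz when the last vowel of the stem is a rounded vowel (*vugsushu*, *kepo*); -imi when the last vowel of the stem is an unrounded vowel (*uthi*, *pinfa*, *huke*).
Since the last vowel of *piwili* is /i/ (an unrounded vowel), it takes -imi, giving *piwiliimi*.
*edo*: last vowel = /o/, a rounded vowel → -voz → *edovoz*.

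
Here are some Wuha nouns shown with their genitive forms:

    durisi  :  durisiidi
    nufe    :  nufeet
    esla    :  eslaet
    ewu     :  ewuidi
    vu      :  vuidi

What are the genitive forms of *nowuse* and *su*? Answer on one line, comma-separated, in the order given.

The suffix is conditioned by the last vowel: -idi when the last vowel of the stem is a high vowel (*durisi*, *ewu*, *vu*); -et when the last vowel of the stem is a non-high vowel (*nufe*, *esla*).
*nowuse*: last vowel = /e/, a non-high vowel → -et → *nowuseet*.
*su*: last vowel = /u/, a high vowel → -idi → *suidi*.

nowuseet, suidi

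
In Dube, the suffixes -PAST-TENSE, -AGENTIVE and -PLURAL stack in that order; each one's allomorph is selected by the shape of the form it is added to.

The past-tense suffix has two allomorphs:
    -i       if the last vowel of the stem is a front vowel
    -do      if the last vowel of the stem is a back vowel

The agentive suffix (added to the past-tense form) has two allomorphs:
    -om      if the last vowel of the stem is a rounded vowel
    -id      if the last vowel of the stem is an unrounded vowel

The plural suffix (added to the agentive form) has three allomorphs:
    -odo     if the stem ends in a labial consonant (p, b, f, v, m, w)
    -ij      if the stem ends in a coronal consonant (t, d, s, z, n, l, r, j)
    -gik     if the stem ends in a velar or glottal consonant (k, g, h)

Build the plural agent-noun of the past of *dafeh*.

dafehiidij

Since the last vowel of *dafeh* is /e/ (a front vowel), it takes -i, giving *dafehi*.
The last vowel of the past-tense form *dafehi* is /i/, which is an unrounded vowel, so the agentive suffix is -id, giving *dafehiid*.
The agentive form *dafehiid* — final consonant /d/ (coronal) → -ij → *dafehiidij*.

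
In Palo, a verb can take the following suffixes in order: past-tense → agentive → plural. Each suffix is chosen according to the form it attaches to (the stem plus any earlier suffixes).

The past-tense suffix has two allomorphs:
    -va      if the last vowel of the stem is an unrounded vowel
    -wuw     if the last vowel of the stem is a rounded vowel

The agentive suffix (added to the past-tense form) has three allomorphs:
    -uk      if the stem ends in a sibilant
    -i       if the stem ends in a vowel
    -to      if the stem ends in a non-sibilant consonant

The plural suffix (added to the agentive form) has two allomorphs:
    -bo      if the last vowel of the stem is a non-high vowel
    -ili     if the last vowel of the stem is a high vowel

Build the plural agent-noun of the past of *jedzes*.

The last vowel of *jedzes* is /e/, which is an unrounded vowel, so the past-tense suffix is -va, giving *jedzesva*.
Since the final sound of the past-tense form *jedzesva* is /a/ (a vowel), it takes -i, giving *jedzesvai*.
The last vowel of the agentive form *jedzesvai* is /i/, which is a high vowel, so the plural suffix is -ili, giving *jedzesvaiili*.

jedzesvaiili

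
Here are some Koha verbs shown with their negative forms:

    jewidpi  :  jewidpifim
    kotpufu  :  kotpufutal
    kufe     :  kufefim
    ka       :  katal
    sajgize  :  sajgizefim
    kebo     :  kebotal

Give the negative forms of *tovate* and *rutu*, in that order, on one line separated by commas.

tovatefim, rututal

Looking at the last vowel of each stem: -fim when the last vowel of the stem is a front vowel (*jewidpi*, *kufe*, *sajgize*); -tal when the last vowel of the stem is a back vowel (*kotpufu*, *ka*, *kebo*).
The last vowel of *tovate* is /e/, which is a front vowel, so the suffix is -fim, giving *tovatefim*.
The last vowel of *rutu* is /u/, which is a back vowel, so the suffix is -tal, giving *rututal*.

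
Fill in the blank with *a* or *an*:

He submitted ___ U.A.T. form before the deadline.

a

The indefinite article is chosen by the initial *sound* of the following word, not its spelling.
The initialism *U.A.T.* is read letter by letter; the first letter, U, is pronounced /juː/, which begins with a consonant sound.
So the article is *a*: He submitted a U.A.T. form before the deadline.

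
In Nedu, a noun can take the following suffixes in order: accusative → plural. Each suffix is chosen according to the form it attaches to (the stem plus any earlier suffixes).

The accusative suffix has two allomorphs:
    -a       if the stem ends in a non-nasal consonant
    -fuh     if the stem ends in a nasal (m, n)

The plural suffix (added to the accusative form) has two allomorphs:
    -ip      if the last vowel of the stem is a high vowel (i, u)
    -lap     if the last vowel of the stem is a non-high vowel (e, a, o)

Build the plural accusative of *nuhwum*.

nuhwumfuhip

*nuhwum*: final consonant = /m/, a nasal → -fuh → *nuhwumfuh*.
Since the last vowel of the accusative form *nuhwumfuh* is /u/ (a high vowel), it takes -ip, giving *nuhwumfuhip*.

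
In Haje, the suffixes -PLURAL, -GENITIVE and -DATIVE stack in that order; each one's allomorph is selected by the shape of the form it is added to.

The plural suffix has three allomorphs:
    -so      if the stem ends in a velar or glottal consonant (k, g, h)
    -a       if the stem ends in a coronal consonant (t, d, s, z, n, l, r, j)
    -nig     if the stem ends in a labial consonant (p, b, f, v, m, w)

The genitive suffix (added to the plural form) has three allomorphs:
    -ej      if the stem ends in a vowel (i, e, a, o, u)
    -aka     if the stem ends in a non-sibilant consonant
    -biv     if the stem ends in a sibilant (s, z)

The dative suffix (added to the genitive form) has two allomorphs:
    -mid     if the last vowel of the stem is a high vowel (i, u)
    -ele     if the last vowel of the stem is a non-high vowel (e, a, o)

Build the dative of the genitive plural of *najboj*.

najbojaejele

Since the final consonant of *najboj* is /j/ (coronal), it takes -a, giving *najboja*.
The plural form *najboja*: final sound = /a/, a vowel → -ej → *najbojaej*.
The last vowel of the genitive form *najbojaej* is /e/, which is a non-high vowel, so the dative suffix is -ele, giving *najbojaejele*.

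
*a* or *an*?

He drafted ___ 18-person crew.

The indefinite article is chosen by the initial *sound* of the following word, not its spelling.
The number *18* is spoken "eighteen", beginning with /ˌeɪˈtiːn/ — a vowel sound.
So the article is *an*: He drafted an 18-person crew.

an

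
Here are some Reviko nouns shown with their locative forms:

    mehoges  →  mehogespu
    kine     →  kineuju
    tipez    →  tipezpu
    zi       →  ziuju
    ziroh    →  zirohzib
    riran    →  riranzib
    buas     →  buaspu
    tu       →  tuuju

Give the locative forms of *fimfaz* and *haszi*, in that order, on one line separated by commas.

The suffix is conditioned by the final sound: -pu when the stem ends in a sibilant (*mehoges*, *tipez*, *buas*); -zib when the stem ends in a non-sibilant consonant (*ziroh*, *riran*); -uju when the stem ends in a vowel (*kine*, *zi*, *tu*).
Since the final sound of *fimfaz* is /z/ (a sibilant), it takes -pu, giving *fimfazpu*.
*haszi* — final sound /i/ (a vowel) → -uju → *hasziuju*.

fimfazpu, hasziuju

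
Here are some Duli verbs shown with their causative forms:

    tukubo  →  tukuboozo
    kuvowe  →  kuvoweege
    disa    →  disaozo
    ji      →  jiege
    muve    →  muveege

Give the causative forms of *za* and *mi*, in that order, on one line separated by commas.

zaozo, miege

The pattern is front/back vowel harmony: -ege when the last vowel of the stem is a front vowel (*kuvowe*, *ji*, *muve*); -ozo when the last vowel of the stem is a back vowel (*tukubo*, *disa*).
*za* — last vowel /a/ (a back vowel) → -ozo → *zaozo*.
Since the last vowel of *mi* is /i/ (a front vowel), it takes -ege, giving *miege*.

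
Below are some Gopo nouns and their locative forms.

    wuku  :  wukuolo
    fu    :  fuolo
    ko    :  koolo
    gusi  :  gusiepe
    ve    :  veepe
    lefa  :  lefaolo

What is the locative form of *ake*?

akeepe

Looking at the last vowel of each stem: -epe when the last vowel of the stem is a front vowel (*gusi*, *ve*); -olo when the last vowel of the stem is a back vowel (*wuku*, *fu*, *ko*, *lefa*).
*ake*: last vowel = /e/, a front vowel → -epe → *akeepe*.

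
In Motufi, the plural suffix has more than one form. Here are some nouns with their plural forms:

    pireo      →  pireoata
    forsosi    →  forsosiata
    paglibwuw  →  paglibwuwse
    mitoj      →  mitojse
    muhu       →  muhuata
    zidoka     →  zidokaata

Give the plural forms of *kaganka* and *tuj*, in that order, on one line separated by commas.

The alternation tracks the final sound of the stem — -se when the stem ends in a consonant (*paglibwuw*, *mitoj*); -ata when the stem ends in a vowel (*pireo*, *forsosi*, *muhu*, *zidoka*).
*kaganka* — final sound /a/ (a vowel) → -ata → *kagankaata*.
The final sound of *tuj* is /j/, which is a consonant, so the suffix is -se, giving *tujse*.

kagankaata, tujse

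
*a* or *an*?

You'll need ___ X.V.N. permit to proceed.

The indefinite article is chosen by the initial *sound* of the following word, not its spelling.
The initialism *X.V.N.* is read letter by letter; the first letter, X, is pronounced /ɛks/, which begins with a vowel sound.
So the article is *an*: You'll need an X.V.N. permit to proceed.

an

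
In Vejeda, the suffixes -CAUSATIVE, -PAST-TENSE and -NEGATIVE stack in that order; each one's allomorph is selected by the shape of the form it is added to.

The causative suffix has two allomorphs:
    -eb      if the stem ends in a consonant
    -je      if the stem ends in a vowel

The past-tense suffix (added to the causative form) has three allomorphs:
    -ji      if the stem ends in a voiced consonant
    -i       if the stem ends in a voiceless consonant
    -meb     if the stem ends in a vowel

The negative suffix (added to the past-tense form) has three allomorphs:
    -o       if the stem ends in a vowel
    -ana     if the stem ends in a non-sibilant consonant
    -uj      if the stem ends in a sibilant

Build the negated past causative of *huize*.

huizejemebana

Since the final sound of *huize* is /e/ (a vowel), it takes -je, giving *huizeje*.
Since the final sound of the causative form *huizeje* is /e/ (a vowel), it takes -meb, giving *huizejemeb*.
Since the final sound of the past-tense form *huizejemeb* is /b/ (a non-sibilant consonant), it takes -ana, giving *huizejemebana*.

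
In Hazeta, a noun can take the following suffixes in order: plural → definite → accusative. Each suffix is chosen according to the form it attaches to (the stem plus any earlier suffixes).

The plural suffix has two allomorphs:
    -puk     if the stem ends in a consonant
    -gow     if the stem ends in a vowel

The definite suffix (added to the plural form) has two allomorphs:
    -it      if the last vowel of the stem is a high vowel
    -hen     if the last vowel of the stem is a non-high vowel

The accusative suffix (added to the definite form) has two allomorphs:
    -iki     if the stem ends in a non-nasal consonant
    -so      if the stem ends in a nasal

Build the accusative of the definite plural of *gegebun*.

gegebunpukitiki

The final sound of *gegebun* is /n/, which is a consonant, so the plural suffix is -puk, giving *gegebunpuk*.
The plural form *gegebunpuk* — last vowel /u/ (a high vowel) → -it → *gegebunpukit*.
Since the final consonant of the definite form *gegebunpukit* is /t/ (non-nasal), it takes -iki, giving *gegebunpukitiki*.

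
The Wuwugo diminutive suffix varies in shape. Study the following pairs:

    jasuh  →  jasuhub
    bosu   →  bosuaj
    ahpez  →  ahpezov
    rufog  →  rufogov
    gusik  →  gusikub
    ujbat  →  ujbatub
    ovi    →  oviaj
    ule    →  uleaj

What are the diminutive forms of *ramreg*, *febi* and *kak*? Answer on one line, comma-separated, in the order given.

The suffix is conditioned by the final sound: -ub when the stem ends in a voiceless consonant (*jasuh*, *gusik*, *ujbat*); -ov when the stem ends in a voiced consonant (*ahpez*, *rufog*); -aj when the stem ends in a vowel (*bosu*, *ovi*, *ule*).
Since the final sound of *ramreg* is /g/ (a voiced consonant), it takes -ov, giving *ramregov*.
*febi*: final sound = /i/, a vowel → -aj → *febiaj*.
Since the final sound of *kak* is /k/ (a voiceless consonant), it takes -ub, giving *kakub*.

ramregov, febiaj, kakub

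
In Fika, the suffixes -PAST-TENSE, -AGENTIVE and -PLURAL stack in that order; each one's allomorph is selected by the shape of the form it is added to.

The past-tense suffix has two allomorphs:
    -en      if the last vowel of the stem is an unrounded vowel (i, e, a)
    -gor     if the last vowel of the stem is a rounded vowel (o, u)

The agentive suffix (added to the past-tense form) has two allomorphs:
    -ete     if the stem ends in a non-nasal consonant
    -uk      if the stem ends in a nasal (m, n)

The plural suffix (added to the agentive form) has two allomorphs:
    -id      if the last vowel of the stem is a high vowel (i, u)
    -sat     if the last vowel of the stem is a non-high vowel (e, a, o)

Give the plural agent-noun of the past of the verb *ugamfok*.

*ugamfok* — last vowel /o/ (a rounded vowel) → -gor → *ugamfokgor*.
The final consonant of the past-tense form *ugamfokgor* is /r/, which is non-nasal, so the agentive suffix is -ete, giving *ugamfokgorete*.
The agentive form *ugamfokgorete*: last vowel = /e/, a non-high vowel → -sat → *ugamfokgoretesat*.

ugamfokgoretesat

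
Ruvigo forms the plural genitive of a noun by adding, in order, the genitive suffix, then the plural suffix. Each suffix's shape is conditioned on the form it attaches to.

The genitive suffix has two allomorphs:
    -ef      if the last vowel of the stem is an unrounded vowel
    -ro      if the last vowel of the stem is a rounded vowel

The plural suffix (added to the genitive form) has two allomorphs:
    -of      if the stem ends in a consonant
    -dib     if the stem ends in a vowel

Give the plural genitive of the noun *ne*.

*ne*: last vowel = /e/, an unrounded vowel → -ef → *neef*.
The final sound of the genitive form *neef* is /f/, which is a consonant, so the plural suffix is -of, giving *neefof*.

neefof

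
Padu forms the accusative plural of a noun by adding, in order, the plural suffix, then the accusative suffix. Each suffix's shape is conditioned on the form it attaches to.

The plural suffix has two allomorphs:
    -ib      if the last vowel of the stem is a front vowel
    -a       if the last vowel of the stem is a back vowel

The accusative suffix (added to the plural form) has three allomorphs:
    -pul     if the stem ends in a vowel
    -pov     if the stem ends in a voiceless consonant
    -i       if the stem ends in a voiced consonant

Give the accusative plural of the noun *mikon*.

mikonapul

The last vowel of *mikon* is /o/, which is a back vowel, so the plural suffix is -a, giving *mikona*.
The plural form *mikona*: final sound = /a/, a vowel → -pul → *mikonapul*.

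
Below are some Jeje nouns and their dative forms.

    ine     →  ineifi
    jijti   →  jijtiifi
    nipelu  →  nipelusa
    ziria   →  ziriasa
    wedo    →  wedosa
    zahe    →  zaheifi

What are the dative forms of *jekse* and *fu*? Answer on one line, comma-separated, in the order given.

Looking at the last vowel of each stem: -ifi when the last vowel of the stem is a front vowel (*ine*, *jijti*, *zahe*); -sa when the last vowel of the stem is a back vowel (*nipelu*, *ziria*, *wedo*).
*jekse*: last vowel = /e/, a front vowel → -ifi → *jekseifi*.
Since the last vowel of *fu* is /u/ (a back vowel), it takes -sa, giving *fusa*.

jekseifi, fusa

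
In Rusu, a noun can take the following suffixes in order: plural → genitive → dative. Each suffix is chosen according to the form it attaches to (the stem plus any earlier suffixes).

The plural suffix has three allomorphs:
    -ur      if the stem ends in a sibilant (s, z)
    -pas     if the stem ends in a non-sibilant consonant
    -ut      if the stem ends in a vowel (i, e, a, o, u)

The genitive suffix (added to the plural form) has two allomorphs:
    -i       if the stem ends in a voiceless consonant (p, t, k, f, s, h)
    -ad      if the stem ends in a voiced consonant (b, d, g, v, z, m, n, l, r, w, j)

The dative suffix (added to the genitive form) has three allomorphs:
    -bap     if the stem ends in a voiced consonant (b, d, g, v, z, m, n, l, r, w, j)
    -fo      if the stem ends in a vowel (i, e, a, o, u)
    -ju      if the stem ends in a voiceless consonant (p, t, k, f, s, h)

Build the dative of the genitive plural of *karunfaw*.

Since the final sound of *karunfaw* is /w/ (a non-sibilant consonant), it takes -pas, giving *karunfawpas*.
The plural form *karunfawpas*: final consonant = /s/, voiceless → -i → *karunfawpasi*.
The genitive form *karunfawpasi*: final sound = /i/, a vowel → -fo → *karunfawpasifo*.

karunfawpasifo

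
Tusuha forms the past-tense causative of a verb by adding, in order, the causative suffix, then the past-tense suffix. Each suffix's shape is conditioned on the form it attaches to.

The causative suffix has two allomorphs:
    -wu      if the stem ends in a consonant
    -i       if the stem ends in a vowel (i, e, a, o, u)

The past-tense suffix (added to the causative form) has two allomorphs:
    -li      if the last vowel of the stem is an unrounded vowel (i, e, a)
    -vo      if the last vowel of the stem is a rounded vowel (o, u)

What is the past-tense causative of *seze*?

sezeili

*seze* — final sound /e/ (a vowel) → -i → *sezei*.
Since the last vowel of the causative form *sezei* is /i/ (an unrounded vowel), it takes -li, giving *sezeili*.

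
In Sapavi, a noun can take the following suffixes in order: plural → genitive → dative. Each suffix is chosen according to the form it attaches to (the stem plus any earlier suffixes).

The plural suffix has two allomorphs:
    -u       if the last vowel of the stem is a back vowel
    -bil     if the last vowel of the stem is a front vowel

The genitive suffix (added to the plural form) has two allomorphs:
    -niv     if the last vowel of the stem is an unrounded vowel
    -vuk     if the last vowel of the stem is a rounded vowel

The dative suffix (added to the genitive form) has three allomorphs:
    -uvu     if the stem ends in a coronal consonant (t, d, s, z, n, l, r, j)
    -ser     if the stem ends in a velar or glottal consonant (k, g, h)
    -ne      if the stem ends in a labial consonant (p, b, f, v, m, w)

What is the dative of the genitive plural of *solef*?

solefbilnivne

Since the last vowel of *solef* is /e/ (a front vowel), it takes -bil, giving *solefbil*.
The last vowel of the plural form *solefbil* is /i/, which is an unrounded vowel, so the genitive suffix is -niv, giving *solefbilniv*.
The genitive form *solefbilniv* — final consonant /v/ (labial) → -ne → *solefbilnivne*.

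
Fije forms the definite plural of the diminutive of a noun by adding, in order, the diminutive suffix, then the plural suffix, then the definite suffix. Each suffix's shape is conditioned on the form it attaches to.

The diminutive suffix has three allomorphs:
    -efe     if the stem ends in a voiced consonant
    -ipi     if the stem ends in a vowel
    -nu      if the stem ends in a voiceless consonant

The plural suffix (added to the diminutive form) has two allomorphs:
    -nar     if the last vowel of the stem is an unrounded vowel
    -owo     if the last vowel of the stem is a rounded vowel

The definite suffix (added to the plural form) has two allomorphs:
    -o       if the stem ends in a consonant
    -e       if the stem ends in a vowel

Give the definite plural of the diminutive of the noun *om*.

The final sound of *om* is /m/, which is a voiced consonant, so the diminutive suffix is -efe, giving *omefe*.
The last vowel of the diminutive form *omefe* is /e/, which is an unrounded vowel, so the plural suffix is -nar, giving *omefenar*.
Since the final sound of the plural form *omefenar* is /r/ (a consonant), it takes -o, giving *omefenaro*.

omefenaro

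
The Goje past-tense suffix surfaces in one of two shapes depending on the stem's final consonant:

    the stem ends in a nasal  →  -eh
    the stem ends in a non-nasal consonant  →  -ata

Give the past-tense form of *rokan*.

*rokan*: final consonant = /n/, a nasal → -eh → *rokaneh*.

rokaneh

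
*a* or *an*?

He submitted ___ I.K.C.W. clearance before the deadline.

an

The indefinite article is chosen by the initial *sound* of the following word, not its spelling.
The initialism *I.K.C.W.* is read letter by letter; the first letter, I, is pronounced /aɪ/, which begins with a vowel sound.
So the article is *an*: He submitted an I.K.C.W. clearance before the deadline.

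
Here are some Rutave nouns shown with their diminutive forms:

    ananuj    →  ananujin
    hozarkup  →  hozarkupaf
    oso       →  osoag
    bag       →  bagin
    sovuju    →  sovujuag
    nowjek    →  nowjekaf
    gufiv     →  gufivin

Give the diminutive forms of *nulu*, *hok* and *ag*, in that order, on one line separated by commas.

nuluag, hokaf, agin

The suffix is conditioned by the final sound: -af when the stem ends in a voiceless consonant (*hozarkup*, *nowjek*); -in when the stem ends in a voiced consonant (*ananuj*, *bag*, *gufiv*); -ag when the stem ends in a vowel (*oso*, *sovuju*).
The final sound of *nulu* is /u/, which is a vowel, so the suffix is -ag, giving *nuluag*.
*hok* — final sound /k/ (a voiceless consonant) → -af → *hokaf*.
*ag* — final sound /g/ (a voiced consonant) → -in → *agin*.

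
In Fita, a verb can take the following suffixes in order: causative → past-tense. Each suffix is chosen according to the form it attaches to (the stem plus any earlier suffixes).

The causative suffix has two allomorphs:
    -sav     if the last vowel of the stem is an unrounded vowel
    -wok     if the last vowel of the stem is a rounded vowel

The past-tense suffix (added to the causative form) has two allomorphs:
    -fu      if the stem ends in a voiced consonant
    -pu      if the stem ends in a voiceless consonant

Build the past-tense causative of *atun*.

atunwokpu

*atun* — last vowel /u/ (a rounded vowel) → -wok → *atunwok*.
The final consonant of the causative form *atunwok* is /k/, which is voiceless, so the past-tense suffix is -pu, giving *atunwokpu*.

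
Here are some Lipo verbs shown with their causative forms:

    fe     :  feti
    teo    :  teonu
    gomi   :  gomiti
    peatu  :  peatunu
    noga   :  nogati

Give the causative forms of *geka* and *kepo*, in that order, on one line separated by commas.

The alternation tracks the last vowel of the stem — -nu when the last vowel of the stem is a rounded vowel (*teo*, *peatu*); -ti when the last vowel of the stem is an unrounded vowel (*fe*, *gomi*, *noga*).
Since the last vowel of *geka* is /a/ (an unrounded vowel), it takes -ti, giving *gekati*.
*kepo* — last vowel /o/ (a rounded vowel) → -nu → *keponu*.

gekati, keponu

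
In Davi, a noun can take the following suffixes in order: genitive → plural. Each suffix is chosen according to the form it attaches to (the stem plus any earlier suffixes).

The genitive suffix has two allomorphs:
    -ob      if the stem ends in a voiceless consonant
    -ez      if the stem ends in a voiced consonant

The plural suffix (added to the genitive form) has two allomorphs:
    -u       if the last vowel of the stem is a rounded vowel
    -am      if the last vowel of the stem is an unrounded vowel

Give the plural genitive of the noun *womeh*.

womehobu

The final consonant of *womeh* is /h/, which is voiceless, so the genitive suffix is -ob, giving *womehob*.
The last vowel of the genitive form *womehob* is /o/, which is a rounded vowel, so the plural suffix is -u, giving *womehobu*.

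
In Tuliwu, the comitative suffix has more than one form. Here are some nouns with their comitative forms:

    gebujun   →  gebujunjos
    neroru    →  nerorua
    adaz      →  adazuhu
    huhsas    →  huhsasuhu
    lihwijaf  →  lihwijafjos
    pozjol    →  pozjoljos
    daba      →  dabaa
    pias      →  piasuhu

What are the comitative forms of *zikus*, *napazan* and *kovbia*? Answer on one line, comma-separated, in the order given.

The suffix is conditioned by the final sound: -uhu when the stem ends in a sibilant (*adaz*, *huhsas*, *pias*); -jos when the stem ends in a non-sibilant consonant (*gebujun*, *lihwijaf*, *pozjol*); -a when the stem ends in a vowel (*neroru*, *daba*).
*zikus*: final sound = /s/, a sibilant → -uhu → *zikusuhu*.
Since the final sound of *napazan* is /n/ (a non-sibilant consonant), it takes -jos, giving *napazanjos*.
*kovbia* — final sound /a/ (a vowel) → -a → *kovbiaa*.

zikusuhu, napazanjos, kovbiaa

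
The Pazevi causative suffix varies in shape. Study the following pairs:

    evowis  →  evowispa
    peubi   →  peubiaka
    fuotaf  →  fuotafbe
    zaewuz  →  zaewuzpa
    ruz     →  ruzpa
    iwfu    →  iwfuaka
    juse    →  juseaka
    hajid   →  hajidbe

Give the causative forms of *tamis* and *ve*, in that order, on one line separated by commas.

tamispa, veaka

The alternation tracks the final sound of the stem — -pa when the stem ends in a sibilant (*evowis*, *zaewuz*, *ruz*); -be when the stem ends in a non-sibilant consonant (*fuotaf*, *hajid*); -aka when the stem ends in a vowel (*peubi*, *iwfu*, *juse*).
*tamis*: final sound = /s/, a sibilant → -pa → *tamispa*.
*ve*: final sound = /e/, a vowel → -aka → *veaka*.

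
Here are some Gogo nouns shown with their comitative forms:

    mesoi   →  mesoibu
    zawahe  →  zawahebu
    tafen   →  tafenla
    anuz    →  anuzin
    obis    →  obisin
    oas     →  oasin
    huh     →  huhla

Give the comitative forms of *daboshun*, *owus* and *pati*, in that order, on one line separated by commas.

daboshunla, owusin, patibu

The alternation tracks the final sound of the stem — -in when the stem ends in a sibilant (*anuz*, *obis*, *oas*); -la when the stem ends in a non-sibilant consonant (*tafen*, *huh*); -bu when the stem ends in a vowel (*mesoi*, *zawahe*).
*daboshun* — final sound /n/ (a non-sibilant consonant) → -la → *daboshunla*.
*owus*: final sound = /s/, a sibilant → -in → *owusin*.
*pati* — final sound /i/ (a vowel) → -bu → *patibu*.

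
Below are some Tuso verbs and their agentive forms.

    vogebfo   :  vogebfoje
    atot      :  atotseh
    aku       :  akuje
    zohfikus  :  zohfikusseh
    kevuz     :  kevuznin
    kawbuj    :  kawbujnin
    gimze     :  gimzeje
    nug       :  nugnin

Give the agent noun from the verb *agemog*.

agemognin

The alternation tracks the final sound of the stem — -seh when the stem ends in a voiceless consonant (*atot*, *zohfikus*); -nin when the stem ends in a voiced consonant (*kevuz*, *kawbuj*, *nug*); -je when the stem ends in a vowel (*vogebfo*, *aku*, *gimze*).
The final sound of *agemog* is /g/, which is a voiced consonant, so the suffix is -nin, giving *agemognin*.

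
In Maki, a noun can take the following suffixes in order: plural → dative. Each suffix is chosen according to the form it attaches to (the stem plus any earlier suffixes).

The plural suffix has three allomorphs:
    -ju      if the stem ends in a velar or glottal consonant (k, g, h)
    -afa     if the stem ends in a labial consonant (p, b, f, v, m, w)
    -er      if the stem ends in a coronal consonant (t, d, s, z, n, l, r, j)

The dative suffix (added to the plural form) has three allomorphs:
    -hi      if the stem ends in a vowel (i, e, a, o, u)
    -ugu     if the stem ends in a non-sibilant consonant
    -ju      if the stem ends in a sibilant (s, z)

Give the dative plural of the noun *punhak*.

punhakjuhi

*punhak*: final consonant = /k/, velar/glottal → -ju → *punhakju*.
The plural form *punhakju* — final sound /u/ (a vowel) → -hi → *punhakjuhi*.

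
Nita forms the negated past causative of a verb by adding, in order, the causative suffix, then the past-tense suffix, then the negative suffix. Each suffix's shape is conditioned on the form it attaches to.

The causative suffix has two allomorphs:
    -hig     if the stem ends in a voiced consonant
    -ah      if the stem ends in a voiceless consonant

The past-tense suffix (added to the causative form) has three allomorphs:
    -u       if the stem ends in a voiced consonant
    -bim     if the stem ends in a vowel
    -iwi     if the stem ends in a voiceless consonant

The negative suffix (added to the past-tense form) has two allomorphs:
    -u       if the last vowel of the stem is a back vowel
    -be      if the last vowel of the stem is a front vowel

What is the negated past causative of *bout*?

boutahiwibe

Since the final consonant of *bout* is /t/ (voiceless), it takes -ah, giving *boutah*.
The causative form *boutah*: final sound = /h/, a voiceless consonant → -iwi → *boutahiwi*.
Since the last vowel of the past-tense form *boutahiwi* is /i/ (a front vowel), it takes -be, giving *boutahiwibe*.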